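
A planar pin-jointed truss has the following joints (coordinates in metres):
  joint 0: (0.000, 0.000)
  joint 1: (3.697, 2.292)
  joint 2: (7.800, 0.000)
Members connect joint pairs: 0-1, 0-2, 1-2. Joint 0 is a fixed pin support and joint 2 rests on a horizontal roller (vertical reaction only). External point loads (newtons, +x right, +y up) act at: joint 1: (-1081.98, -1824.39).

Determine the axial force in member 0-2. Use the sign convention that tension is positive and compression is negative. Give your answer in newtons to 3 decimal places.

N=3 nodes, M=3 members, R=3 reactions → 2N=6, M+R=6
member 0 (0-1): L=4.3498, (cx,cy)=(0.8499,0.5269)
member 1 (0-2): L=7.8000, (cx,cy)=(1.0000,0.0000)
member 2 (1-2): L=4.6998, (cx,cy)=(0.8730,-0.4877)
solve A·x = −loads:
  F[0-1] = -2424.6949 N (compression)
  F[0-2] = +978.8097 N (tension)
  F[1-2] = -1121.1758 N (compression)
  Rx@0 = +1081.9800 N
  Ry@0 = +1277.6116 N
  Ry@2 = +546.7784 N

978.810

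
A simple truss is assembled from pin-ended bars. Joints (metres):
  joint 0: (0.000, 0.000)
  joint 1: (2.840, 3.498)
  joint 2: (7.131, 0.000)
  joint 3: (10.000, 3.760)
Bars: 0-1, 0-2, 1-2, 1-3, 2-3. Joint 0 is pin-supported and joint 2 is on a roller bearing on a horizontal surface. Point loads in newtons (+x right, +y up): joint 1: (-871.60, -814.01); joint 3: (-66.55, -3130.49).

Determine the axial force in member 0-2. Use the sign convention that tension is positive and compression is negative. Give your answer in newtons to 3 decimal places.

N=4 nodes, M=5 members, R=3 reactions → 2N=8, M+R=8
member 0 (0-1): L=4.5057, (cx,cy)=(0.6303,0.7763)
member 1 (0-2): L=7.1310, (cx,cy)=(1.0000,0.0000)
member 2 (1-2): L=5.5361, (cx,cy)=(0.7751,-0.6318)
member 3 (1-3): L=7.1648, (cx,cy)=(0.9993,0.0366)
member 4 (2-3): L=4.7296, (cx,cy)=(0.6066,0.7950)
solve A·x = −loads:
  F[0-1] = +395.4712 N (tension)
  F[0-2] = -1187.4189 N (compression)
  F[1-2] = -1635.8637 N (compression)
  F[1-3] = +2390.4106 N (tension)
  F[2-3] = -4047.6776 N (compression)
  Rx@0 = +938.1500 N
  Ry@0 = -307.0220 N
  Ry@2 = +4251.5220 N

-1187.419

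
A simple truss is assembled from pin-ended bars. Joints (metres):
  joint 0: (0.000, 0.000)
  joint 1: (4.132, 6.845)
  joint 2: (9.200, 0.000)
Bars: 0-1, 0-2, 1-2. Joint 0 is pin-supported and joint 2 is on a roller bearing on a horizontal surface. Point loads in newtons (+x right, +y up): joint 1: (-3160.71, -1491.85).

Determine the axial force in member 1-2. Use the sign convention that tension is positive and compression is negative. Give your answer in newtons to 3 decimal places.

N=3 nodes, M=3 members, R=3 reactions → 2N=6, M+R=6
member 0 (0-1): L=7.9955, (cx,cy)=(0.5168,0.8561)
member 1 (0-2): L=9.2000, (cx,cy)=(1.0000,0.0000)
member 2 (1-2): L=8.5170, (cx,cy)=(0.5950,-0.8037)
solve A·x = −loads:
  F[0-1] = -3706.8254 N (compression)
  F[0-2] = -1245.0486 N (compression)
  F[1-2] = +2092.3504 N (tension)
  Rx@0 = +3160.7100 N
  Ry@0 = +3173.4517 N
  Ry@2 = -1681.6017 N

2092.350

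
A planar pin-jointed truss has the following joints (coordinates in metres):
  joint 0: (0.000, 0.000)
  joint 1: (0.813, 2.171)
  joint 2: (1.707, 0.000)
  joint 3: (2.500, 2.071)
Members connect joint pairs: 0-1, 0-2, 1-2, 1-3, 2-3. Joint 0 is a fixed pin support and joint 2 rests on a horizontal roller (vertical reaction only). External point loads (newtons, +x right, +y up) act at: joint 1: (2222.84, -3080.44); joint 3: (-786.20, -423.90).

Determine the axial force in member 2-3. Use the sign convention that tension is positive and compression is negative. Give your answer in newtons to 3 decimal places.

N=4 nodes, M=5 members, R=3 reactions → 2N=8, M+R=8
member 0 (0-1): L=2.3182, (cx,cy)=(0.3507,0.9365)
member 1 (0-2): L=1.7070, (cx,cy)=(1.0000,0.0000)
member 2 (1-2): L=2.3479, (cx,cy)=(0.3808,-0.9247)
member 3 (1-3): L=1.6900, (cx,cy)=(0.9982,-0.0592)
member 4 (2-3): L=2.2176, (cx,cy)=(0.3576,0.9339)
solve A·x = −loads:
  F[0-1] = +487.8091 N (tension)
  F[0-2] = +1265.5664 N (tension)
  F[1-2] = -3786.3337 N (compression)
  F[1-3] = -611.1103 N (compression)
  F[2-3] = -492.6346 N (compression)
  Rx@0 = -1436.6400 N
  Ry@0 = -456.8276 N
  Ry@2 = +3961.1676 N

-492.635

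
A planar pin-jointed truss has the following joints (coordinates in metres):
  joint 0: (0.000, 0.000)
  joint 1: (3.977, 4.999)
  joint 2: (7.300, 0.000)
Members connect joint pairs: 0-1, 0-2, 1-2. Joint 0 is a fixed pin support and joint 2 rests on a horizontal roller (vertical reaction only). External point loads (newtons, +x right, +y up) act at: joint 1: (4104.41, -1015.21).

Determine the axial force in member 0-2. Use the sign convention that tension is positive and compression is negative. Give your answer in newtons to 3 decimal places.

N=3 nodes, M=3 members, R=3 reactions → 2N=6, M+R=6
member 0 (0-1): L=6.3880, (cx,cy)=(0.6226,0.7826)
member 1 (0-2): L=7.3000, (cx,cy)=(1.0000,0.0000)
member 2 (1-2): L=6.0027, (cx,cy)=(0.5536,-0.8328)
solve A·x = −loads:
  F[0-1] = +3001.1050 N (tension)
  F[0-2] = +2236.0010 N (tension)
  F[1-2] = -4039.1299 N (compression)
  Rx@0 = -4104.4100 N
  Ry@0 = -2348.5483 N
  Ry@2 = +3363.7583 N

2236.001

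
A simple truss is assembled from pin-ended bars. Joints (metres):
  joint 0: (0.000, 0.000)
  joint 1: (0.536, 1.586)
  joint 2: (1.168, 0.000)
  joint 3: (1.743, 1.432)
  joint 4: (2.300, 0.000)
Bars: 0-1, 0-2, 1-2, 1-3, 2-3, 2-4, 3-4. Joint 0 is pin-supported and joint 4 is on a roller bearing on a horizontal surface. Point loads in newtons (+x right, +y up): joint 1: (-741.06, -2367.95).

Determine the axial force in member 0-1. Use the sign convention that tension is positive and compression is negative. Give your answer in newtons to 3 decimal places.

N=5 nodes, M=7 members, R=3 reactions → 2N=10, M+R=10
member 0 (0-1): L=1.6741, (cx,cy)=(0.3202,0.9474)
member 1 (0-2): L=1.1680, (cx,cy)=(1.0000,0.0000)
member 2 (1-2): L=1.7073, (cx,cy)=(0.3702,-0.9290)
member 3 (1-3): L=1.2168, (cx,cy)=(0.9920,-0.1266)
member 4 (2-3): L=1.5431, (cx,cy)=(0.3726,0.9280)
member 5 (2-4): L=1.1320, (cx,cy)=(1.0000,0.0000)
member 6 (3-4): L=1.5365, (cx,cy)=(0.3625,-0.9320)
solve A·x = −loads:
  F[0-1] = -2456.4278 N (compression)
  F[0-2] = +45.4081 N (tension)
  F[1-2] = -39.7316 N (compression)
  F[1-3] = -30.9492 N (compression)
  F[2-3] = +39.7734 N (tension)
  F[2-4] = +15.8800 N (tension)
  F[3-4] = -43.8058 N (compression)
  Rx@0 = +741.0600 N
  Ry@0 = +2327.1239 N
  Ry@4 = +40.8261 N

-2456.428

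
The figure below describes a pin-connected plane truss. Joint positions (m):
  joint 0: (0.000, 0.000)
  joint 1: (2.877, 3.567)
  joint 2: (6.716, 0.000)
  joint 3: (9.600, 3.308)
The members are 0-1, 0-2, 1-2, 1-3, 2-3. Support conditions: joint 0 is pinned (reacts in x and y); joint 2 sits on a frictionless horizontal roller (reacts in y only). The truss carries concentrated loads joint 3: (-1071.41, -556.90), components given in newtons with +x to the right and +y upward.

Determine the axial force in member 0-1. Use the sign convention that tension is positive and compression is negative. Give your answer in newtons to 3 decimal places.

N=4 nodes, M=5 members, R=3 reactions → 2N=8, M+R=8
member 0 (0-1): L=4.5826, (cx,cy)=(0.6278,0.7784)
member 1 (0-2): L=6.7160, (cx,cy)=(1.0000,0.0000)
member 2 (1-2): L=5.2404, (cx,cy)=(0.7326,-0.6807)
member 3 (1-3): L=6.7280, (cx,cy)=(0.9993,-0.0385)
member 4 (2-3): L=4.3887, (cx,cy)=(0.6571,0.7538)
solve A·x = −loads:
  F[0-1] = -370.7524 N (compression)
  F[0-2] = -838.6503 N (compression)
  F[1-2] = +456.0466 N (tension)
  F[1-3] = -567.2720 N (compression)
  F[2-3] = -767.7998 N (compression)
  Rx@0 = +1071.4100 N
  Ry@0 = +288.5832 N
  Ry@2 = +268.3168 N

-370.752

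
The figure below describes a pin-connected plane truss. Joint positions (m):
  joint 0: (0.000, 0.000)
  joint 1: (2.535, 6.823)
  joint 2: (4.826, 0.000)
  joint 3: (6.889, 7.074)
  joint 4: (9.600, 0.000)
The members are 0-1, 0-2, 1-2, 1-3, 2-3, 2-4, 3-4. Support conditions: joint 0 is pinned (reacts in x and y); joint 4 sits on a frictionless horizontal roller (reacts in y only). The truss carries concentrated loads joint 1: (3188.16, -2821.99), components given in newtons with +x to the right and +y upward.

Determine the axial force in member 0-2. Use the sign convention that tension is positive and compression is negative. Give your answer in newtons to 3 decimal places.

3117.899

N=5 nodes, M=7 members, R=3 reactions → 2N=10, M+R=10
member 0 (0-1): L=7.2787, (cx,cy)=(0.3483,0.9374)
member 1 (0-2): L=4.8260, (cx,cy)=(1.0000,0.0000)
member 2 (1-2): L=7.1974, (cx,cy)=(0.3183,-0.9480)
member 3 (1-3): L=4.3612, (cx,cy)=(0.9983,0.0576)
member 4 (2-3): L=7.3687, (cx,cy)=(0.2800,0.9600)
member 5 (2-4): L=4.7740, (cx,cy)=(1.0000,0.0000)
member 6 (3-4): L=7.5757, (cx,cy)=(0.3579,-0.9338)
solve A·x = −loads:
  F[0-1] = +201.7406 N (tension)
  F[0-2] = +3117.8985 N (tension)
  F[1-2] = -3301.9984 N (compression)
  F[1-3] = -2070.2673 N (compression)
  F[2-3] = +3260.6454 N (tension)
  F[2-4] = +1153.9571 N (tension)
  F[3-4] = -3224.6458 N (compression)
  Rx@0 = -3188.1600 N
  Ry@0 = -189.1100 N
  Ry@4 = +3011.1000 N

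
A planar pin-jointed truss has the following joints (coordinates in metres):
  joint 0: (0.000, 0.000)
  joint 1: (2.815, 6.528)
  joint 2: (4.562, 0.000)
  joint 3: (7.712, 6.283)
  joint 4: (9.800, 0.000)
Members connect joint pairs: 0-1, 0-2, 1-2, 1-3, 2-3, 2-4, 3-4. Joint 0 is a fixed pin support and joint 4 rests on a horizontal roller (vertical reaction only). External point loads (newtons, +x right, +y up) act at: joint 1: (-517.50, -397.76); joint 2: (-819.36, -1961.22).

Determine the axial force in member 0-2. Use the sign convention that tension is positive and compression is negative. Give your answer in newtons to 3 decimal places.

N=5 nodes, M=7 members, R=3 reactions → 2N=10, M+R=10
member 0 (0-1): L=7.1091, (cx,cy)=(0.3960,0.9183)
member 1 (0-2): L=4.5620, (cx,cy)=(1.0000,0.0000)
member 2 (1-2): L=6.7577, (cx,cy)=(0.2585,-0.9660)
member 3 (1-3): L=4.9031, (cx,cy)=(0.9988,-0.0500)
member 4 (2-3): L=7.0284, (cx,cy)=(0.4482,0.8939)
member 5 (2-4): L=5.2380, (cx,cy)=(1.0000,0.0000)
member 6 (3-4): L=6.6209, (cx,cy)=(0.3154,-0.9490)
solve A·x = −loads:
  F[0-1] = -1825.7047 N (compression)
  F[0-2] = -613.9311 N (compression)
  F[1-2] = +1352.4616 N (tension)
  F[1-3] = -555.7603 N (compression)
  F[2-3] = +732.4112 N (tension)
  F[2-4] = +226.8134 N (tension)
  F[3-4] = -719.2052 N (compression)
  Rx@0 = +1336.8600 N
  Ry@0 = +1676.4759 N
  Ry@4 = +682.5041 N

-613.931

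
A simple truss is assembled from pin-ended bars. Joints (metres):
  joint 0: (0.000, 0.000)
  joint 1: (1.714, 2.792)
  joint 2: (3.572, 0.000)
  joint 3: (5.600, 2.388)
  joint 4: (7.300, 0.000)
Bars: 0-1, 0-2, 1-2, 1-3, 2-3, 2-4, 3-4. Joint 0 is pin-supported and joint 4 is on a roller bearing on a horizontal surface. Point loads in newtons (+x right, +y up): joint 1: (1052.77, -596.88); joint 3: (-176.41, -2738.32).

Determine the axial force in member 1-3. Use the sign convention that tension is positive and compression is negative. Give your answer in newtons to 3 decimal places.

-1743.776

N=5 nodes, M=7 members, R=3 reactions → 2N=10, M+R=10
member 0 (0-1): L=3.2761, (cx,cy)=(0.5232,0.8522)
member 1 (0-2): L=3.5720, (cx,cy)=(1.0000,0.0000)
member 2 (1-2): L=3.3537, (cx,cy)=(0.5540,-0.8325)
member 3 (1-3): L=3.9069, (cx,cy)=(0.9946,-0.1034)
member 4 (2-3): L=3.1329, (cx,cy)=(0.6473,0.7622)
member 5 (2-4): L=3.7280, (cx,cy)=(1.0000,0.0000)
member 6 (3-4): L=2.9313, (cx,cy)=(0.5799,-0.8147)
solve A·x = −loads:
  F[0-1] = -879.4476 N (compression)
  F[0-2] = +1336.4672 N (tension)
  F[1-2] = +399.9026 N (tension)
  F[1-3] = -1743.7759 N (compression)
  F[2-3] = -436.7783 N (compression)
  F[2-4] = +1840.7511 N (tension)
  F[3-4] = -3174.0007 N (compression)
  Rx@0 = -876.3600 N
  Ry@0 = +749.4862 N
  Ry@4 = +2585.7138 N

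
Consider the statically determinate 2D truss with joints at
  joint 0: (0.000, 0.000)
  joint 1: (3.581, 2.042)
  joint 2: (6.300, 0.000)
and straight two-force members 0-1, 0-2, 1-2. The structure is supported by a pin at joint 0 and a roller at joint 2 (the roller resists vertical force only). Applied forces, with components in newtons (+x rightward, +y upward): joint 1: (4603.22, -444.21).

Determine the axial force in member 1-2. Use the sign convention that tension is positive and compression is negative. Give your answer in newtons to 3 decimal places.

-2905.032

N=3 nodes, M=3 members, R=3 reactions → 2N=6, M+R=6
member 0 (0-1): L=4.1223, (cx,cy)=(0.8687,0.4954)
member 1 (0-2): L=6.3000, (cx,cy)=(1.0000,0.0000)
member 2 (1-2): L=3.4004, (cx,cy)=(0.7996,-0.6005)
solve A·x = −loads:
  F[0-1] = +2625.0112 N (tension)
  F[0-2] = +2322.8974 N (tension)
  F[1-2] = -2905.0320 N (compression)
  Rx@0 = -4603.2200 N
  Ry@0 = -1300.3124 N
  Ry@2 = +1744.5224 N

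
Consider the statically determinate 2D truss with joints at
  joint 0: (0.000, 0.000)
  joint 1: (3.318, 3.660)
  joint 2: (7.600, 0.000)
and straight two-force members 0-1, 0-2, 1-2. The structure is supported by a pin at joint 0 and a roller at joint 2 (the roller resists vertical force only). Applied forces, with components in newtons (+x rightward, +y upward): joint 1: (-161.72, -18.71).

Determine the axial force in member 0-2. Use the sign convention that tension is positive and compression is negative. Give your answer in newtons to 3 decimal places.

-81.560

N=3 nodes, M=3 members, R=3 reactions → 2N=6, M+R=6
member 0 (0-1): L=4.9401, (cx,cy)=(0.6716,0.7409)
member 1 (0-2): L=7.6000, (cx,cy)=(1.0000,0.0000)
member 2 (1-2): L=5.6330, (cx,cy)=(0.7602,-0.6497)
solve A·x = −loads:
  F[0-1] = -119.3490 N (compression)
  F[0-2] = -81.5599 N (compression)
  F[1-2] = +107.2933 N (tension)
  Rx@0 = +161.7200 N
  Ry@0 = +88.4226 N
  Ry@2 = -69.7126 N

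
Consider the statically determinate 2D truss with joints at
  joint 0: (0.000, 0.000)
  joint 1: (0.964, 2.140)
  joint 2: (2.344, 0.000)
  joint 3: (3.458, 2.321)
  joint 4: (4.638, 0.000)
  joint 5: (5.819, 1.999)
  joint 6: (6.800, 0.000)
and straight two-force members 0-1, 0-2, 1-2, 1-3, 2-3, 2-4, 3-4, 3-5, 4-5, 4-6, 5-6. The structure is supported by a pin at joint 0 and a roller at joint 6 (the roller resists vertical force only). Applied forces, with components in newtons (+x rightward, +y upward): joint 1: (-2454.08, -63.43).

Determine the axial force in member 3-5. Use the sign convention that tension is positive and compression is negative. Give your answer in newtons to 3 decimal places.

771.077

N=7 nodes, M=11 members, R=3 reactions → 2N=14, M+R=14
member 0 (0-1): L=2.3471, (cx,cy)=(0.4107,0.9118)
member 1 (0-2): L=2.3440, (cx,cy)=(1.0000,0.0000)
member 2 (1-2): L=2.5464, (cx,cy)=(0.5419,-0.8404)
member 3 (1-3): L=2.5006, (cx,cy)=(0.9974,0.0724)
member 4 (2-3): L=2.5745, (cx,cy)=(0.4327,0.9015)
member 5 (2-4): L=2.2940, (cx,cy)=(1.0000,0.0000)
member 6 (3-4): L=2.6037, (cx,cy)=(0.4532,-0.8914)
member 7 (3-5): L=2.3829, (cx,cy)=(0.9908,-0.1351)
member 8 (4-5): L=2.3218, (cx,cy)=(0.5087,0.8610)
member 9 (4-6): L=2.1620, (cx,cy)=(1.0000,0.0000)
member 10 (5-6): L=2.2267, (cx,cy)=(0.4406,-0.8977)
solve A·x = −loads:
  F[0-1] = -906.7622 N (compression)
  F[0-2] = -2081.6556 N (compression)
  F[1-2] = +1039.3890 N (tension)
  F[1-3] = +1522.3542 N (tension)
  F[2-3] = -968.9196 N (compression)
  F[2-4] = -1099.1037 N (compression)
  F[3-4] = +739.4164 N (tension)
  F[3-5] = +771.0765 N (tension)
  F[4-5] = -765.5606 N (compression)
  F[4-6] = -374.5964 N (compression)
  F[5-6] = +850.2834 N (tension)
  Rx@0 = +2454.0800 N
  Ry@0 = +826.7513 N
  Ry@6 = -763.3213 N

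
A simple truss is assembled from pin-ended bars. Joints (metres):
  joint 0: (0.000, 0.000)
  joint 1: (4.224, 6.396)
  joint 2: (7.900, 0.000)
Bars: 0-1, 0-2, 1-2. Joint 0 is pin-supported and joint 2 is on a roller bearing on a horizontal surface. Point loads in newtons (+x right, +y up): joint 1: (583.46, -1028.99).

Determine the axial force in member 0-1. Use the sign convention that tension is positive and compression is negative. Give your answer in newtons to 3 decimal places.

-7.700

N=3 nodes, M=3 members, R=3 reactions → 2N=6, M+R=6
member 0 (0-1): L=7.6649, (cx,cy)=(0.5511,0.8345)
member 1 (0-2): L=7.9000, (cx,cy)=(1.0000,0.0000)
member 2 (1-2): L=7.3771, (cx,cy)=(0.4983,-0.8670)
solve A·x = −loads:
  F[0-1] = -7.6996 N (compression)
  F[0-2] = +587.7031 N (tension)
  F[1-2] = -1179.4211 N (compression)
  Rx@0 = -583.4600 N
  Ry@0 = +6.4249 N
  Ry@2 = +1022.5651 N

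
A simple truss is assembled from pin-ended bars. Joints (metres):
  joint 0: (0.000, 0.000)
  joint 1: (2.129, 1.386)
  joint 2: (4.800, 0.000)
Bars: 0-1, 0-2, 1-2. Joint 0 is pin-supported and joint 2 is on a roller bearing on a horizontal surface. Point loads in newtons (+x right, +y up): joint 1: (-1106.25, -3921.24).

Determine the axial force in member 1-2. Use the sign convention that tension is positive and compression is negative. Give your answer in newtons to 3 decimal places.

-3082.584

N=3 nodes, M=3 members, R=3 reactions → 2N=6, M+R=6
member 0 (0-1): L=2.5404, (cx,cy)=(0.8381,0.5456)
member 1 (0-2): L=4.8000, (cx,cy)=(1.0000,0.0000)
member 2 (1-2): L=3.0092, (cx,cy)=(0.8876,-0.4606)
solve A·x = −loads:
  F[0-1] = -4584.8855 N (compression)
  F[0-2] = +2736.1440 N (tension)
  F[1-2] = -3082.5843 N (compression)
  Rx@0 = +1106.2500 N
  Ry@0 = +2501.4364 N
  Ry@2 = +1419.8036 N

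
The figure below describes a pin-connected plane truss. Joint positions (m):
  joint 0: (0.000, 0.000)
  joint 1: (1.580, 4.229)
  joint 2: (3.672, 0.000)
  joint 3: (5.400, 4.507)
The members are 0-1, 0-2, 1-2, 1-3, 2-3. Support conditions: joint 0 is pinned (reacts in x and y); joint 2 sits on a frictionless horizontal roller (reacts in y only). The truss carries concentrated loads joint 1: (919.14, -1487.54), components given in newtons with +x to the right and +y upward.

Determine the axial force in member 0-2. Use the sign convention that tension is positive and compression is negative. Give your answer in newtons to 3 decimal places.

N=4 nodes, M=5 members, R=3 reactions → 2N=8, M+R=8
member 0 (0-1): L=4.5145, (cx,cy)=(0.3500,0.9368)
member 1 (0-2): L=3.6720, (cx,cy)=(1.0000,0.0000)
member 2 (1-2): L=4.7181, (cx,cy)=(0.4434,-0.8963)
member 3 (1-3): L=3.8301, (cx,cy)=(0.9974,0.0726)
member 4 (2-3): L=4.8269, (cx,cy)=(0.3580,0.9337)
solve A·x = −loads:
  F[0-1] = +225.3376 N (tension)
  F[0-2] = +840.2758 N (tension)
  F[1-2] = -1895.0977 N (compression)
  F[1-3] = +0.0000 N (tension)
  F[2-3] = +0.0000 N (tension)
  Rx@0 = -919.1400 N
  Ry@0 = -211.0864 N
  Ry@2 = +1698.6264 N

840.276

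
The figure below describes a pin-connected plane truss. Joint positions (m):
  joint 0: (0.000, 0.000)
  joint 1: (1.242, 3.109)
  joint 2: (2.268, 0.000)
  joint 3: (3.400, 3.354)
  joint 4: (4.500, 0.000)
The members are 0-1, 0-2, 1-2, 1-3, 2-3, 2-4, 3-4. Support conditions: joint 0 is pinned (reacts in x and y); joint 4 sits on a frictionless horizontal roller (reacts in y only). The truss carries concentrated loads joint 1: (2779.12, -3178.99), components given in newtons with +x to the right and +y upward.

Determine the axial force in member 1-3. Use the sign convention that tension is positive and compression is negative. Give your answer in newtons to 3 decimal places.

N=5 nodes, M=7 members, R=3 reactions → 2N=10, M+R=10
member 0 (0-1): L=3.3479, (cx,cy)=(0.3710,0.9286)
member 1 (0-2): L=2.2680, (cx,cy)=(1.0000,0.0000)
member 2 (1-2): L=3.2739, (cx,cy)=(0.3134,-0.9496)
member 3 (1-3): L=2.1719, (cx,cy)=(0.9936,0.1128)
member 4 (2-3): L=3.5399, (cx,cy)=(0.3198,0.9475)
member 5 (2-4): L=2.2320, (cx,cy)=(1.0000,0.0000)
member 6 (3-4): L=3.5298, (cx,cy)=(0.3116,-0.9502)
solve A·x = −loads:
  F[0-1] = -410.8428 N (compression)
  F[0-2] = +2931.5339 N (tension)
  F[1-2] = -3177.2927 N (compression)
  F[1-3] = -1948.2514 N (compression)
  F[2-3] = +3184.4548 N (tension)
  F[2-4] = +917.4749 N (tension)
  F[3-4] = -2944.0732 N (compression)
  Rx@0 = -2779.1200 N
  Ry@0 = +381.5256 N
  Ry@4 = +2797.4644 N

-1948.251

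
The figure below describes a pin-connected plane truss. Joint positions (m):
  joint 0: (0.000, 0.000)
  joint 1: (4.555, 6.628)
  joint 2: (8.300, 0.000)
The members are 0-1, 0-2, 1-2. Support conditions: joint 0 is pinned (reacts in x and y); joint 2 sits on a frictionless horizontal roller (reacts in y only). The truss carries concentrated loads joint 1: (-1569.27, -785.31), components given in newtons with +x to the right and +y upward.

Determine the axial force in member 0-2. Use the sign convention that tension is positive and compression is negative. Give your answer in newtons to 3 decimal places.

-464.550

N=3 nodes, M=3 members, R=3 reactions → 2N=6, M+R=6
member 0 (0-1): L=8.0423, (cx,cy)=(0.5664,0.8241)
member 1 (0-2): L=8.3000, (cx,cy)=(1.0000,0.0000)
member 2 (1-2): L=7.6128, (cx,cy)=(0.4919,-0.8706)
solve A·x = −loads:
  F[0-1] = -1950.4890 N (compression)
  F[0-2] = -464.5500 N (compression)
  F[1-2] = +944.3383 N (tension)
  Rx@0 = +1569.2700 N
  Ry@0 = +1607.4828 N
  Ry@2 = -822.1728 N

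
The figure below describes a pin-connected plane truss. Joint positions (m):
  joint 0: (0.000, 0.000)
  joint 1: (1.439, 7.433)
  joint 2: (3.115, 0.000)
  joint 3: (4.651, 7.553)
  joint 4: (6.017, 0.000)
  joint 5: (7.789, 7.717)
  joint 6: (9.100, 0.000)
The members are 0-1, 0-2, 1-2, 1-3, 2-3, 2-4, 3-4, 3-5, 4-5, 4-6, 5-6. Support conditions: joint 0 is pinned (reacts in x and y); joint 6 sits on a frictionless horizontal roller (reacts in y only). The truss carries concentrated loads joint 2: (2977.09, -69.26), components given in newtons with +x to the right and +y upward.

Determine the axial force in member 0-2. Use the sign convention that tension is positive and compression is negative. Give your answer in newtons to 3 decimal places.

N=7 nodes, M=11 members, R=3 reactions → 2N=14, M+R=14
member 0 (0-1): L=7.5710, (cx,cy)=(0.1901,0.9818)
member 1 (0-2): L=3.1150, (cx,cy)=(1.0000,0.0000)
member 2 (1-2): L=7.6196, (cx,cy)=(0.2200,-0.9755)
member 3 (1-3): L=3.2142, (cx,cy)=(0.9993,0.0373)
member 4 (2-3): L=7.7076, (cx,cy)=(0.1993,0.9799)
member 5 (2-4): L=2.9020, (cx,cy)=(1.0000,0.0000)
member 6 (3-4): L=7.6755, (cx,cy)=(0.1780,-0.9840)
member 7 (3-5): L=3.1423, (cx,cy)=(0.9986,0.0522)
member 8 (4-5): L=7.9178, (cx,cy)=(0.2238,0.9746)
member 9 (4-6): L=3.0830, (cx,cy)=(1.0000,0.0000)
member 10 (5-6): L=7.8276, (cx,cy)=(0.1675,-0.9859)
solve A·x = −loads:
  F[0-1] = -46.3975 N (compression)
  F[0-2] = +2985.9086 N (tension)
  F[1-2] = +45.9704 N (tension)
  F[1-3] = -18.9434 N (compression)
  F[2-3] = +24.9152 N (tension)
  F[2-4] = +13.9650 N (tension)
  F[3-4] = -24.6020 N (compression)
  F[3-5] = -9.5997 N (compression)
  F[4-5] = +24.8393 N (tension)
  F[4-6] = +4.0277 N (tension)
  F[5-6] = -24.0479 N (compression)
  Rx@0 = -2977.0900 N
  Ry@0 = +45.5518 N
  Ry@6 = +23.7082 N

2985.909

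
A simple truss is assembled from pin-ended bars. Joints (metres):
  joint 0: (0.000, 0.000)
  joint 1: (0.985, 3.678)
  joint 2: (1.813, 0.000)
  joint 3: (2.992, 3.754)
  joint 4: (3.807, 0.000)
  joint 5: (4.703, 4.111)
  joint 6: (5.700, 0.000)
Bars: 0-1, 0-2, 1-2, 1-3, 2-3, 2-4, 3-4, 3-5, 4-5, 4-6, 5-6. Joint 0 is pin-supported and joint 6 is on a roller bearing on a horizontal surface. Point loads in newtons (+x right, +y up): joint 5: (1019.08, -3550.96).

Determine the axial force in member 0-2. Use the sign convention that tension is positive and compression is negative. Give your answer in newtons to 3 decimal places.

N=7 nodes, M=11 members, R=3 reactions → 2N=14, M+R=14
member 0 (0-1): L=3.8076, (cx,cy)=(0.2587,0.9660)
member 1 (0-2): L=1.8130, (cx,cy)=(1.0000,0.0000)
member 2 (1-2): L=3.7700, (cx,cy)=(0.2196,-0.9756)
member 3 (1-3): L=2.0084, (cx,cy)=(0.9993,0.0378)
member 4 (2-3): L=3.9348, (cx,cy)=(0.2996,0.9541)
member 5 (2-4): L=1.9940, (cx,cy)=(1.0000,0.0000)
member 6 (3-4): L=3.8415, (cx,cy)=(0.2122,-0.9772)
member 7 (3-5): L=1.7478, (cx,cy)=(0.9789,0.2043)
member 8 (4-5): L=4.2075, (cx,cy)=(0.2130,0.9771)
member 9 (4-6): L=1.8930, (cx,cy)=(1.0000,0.0000)
member 10 (5-6): L=4.2302, (cx,cy)=(0.2357,-0.9718)
solve A·x = −loads:
  F[0-1] = +117.8958 N (tension)
  F[0-2] = +988.5813 N (tension)
  F[1-2] = -114.5722 N (compression)
  F[1-3] = +55.7016 N (tension)
  F[2-3] = +117.1578 N (tension)
  F[2-4] = +928.3137 N (tension)
  F[3-4] = -92.9457 N (compression)
  F[3-5] = +112.8650 N (tension)
  F[4-5] = +92.9621 N (tension)
  F[4-6] = +888.7979 N (tension)
  F[5-6] = -3771.0785 N (compression)
  Rx@0 = -1019.0800 N
  Ry@0 = -113.8826 N
  Ry@6 = +3664.8426 N

988.581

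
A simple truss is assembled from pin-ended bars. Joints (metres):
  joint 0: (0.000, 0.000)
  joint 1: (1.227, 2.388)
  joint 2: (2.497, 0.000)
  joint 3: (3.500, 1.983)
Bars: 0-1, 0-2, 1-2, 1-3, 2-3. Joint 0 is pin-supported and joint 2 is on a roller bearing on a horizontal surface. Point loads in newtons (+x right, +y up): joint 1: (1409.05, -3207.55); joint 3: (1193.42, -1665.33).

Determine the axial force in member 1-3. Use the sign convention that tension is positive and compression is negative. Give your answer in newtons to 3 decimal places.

N=4 nodes, M=5 members, R=3 reactions → 2N=8, M+R=8
member 0 (0-1): L=2.6848, (cx,cy)=(0.4570,0.8895)
member 1 (0-2): L=2.4970, (cx,cy)=(1.0000,0.0000)
member 2 (1-2): L=2.7047, (cx,cy)=(0.4696,-0.8829)
member 3 (1-3): L=2.3088, (cx,cy)=(0.9845,-0.1754)
member 4 (2-3): L=2.2222, (cx,cy)=(0.4513,0.8923)
solve A·x = −loads:
  F[0-1] = +1498.4877 N (tension)
  F[0-2] = +1917.6315 N (tension)
  F[1-2] = -5519.4254 N (compression)
  F[1-3] = +1896.8556 N (tension)
  F[2-3] = -1493.3546 N (compression)
  Rx@0 = -2602.4700 N
  Ry@0 = -1332.8397 N
  Ry@2 = +6205.7197 N

1896.856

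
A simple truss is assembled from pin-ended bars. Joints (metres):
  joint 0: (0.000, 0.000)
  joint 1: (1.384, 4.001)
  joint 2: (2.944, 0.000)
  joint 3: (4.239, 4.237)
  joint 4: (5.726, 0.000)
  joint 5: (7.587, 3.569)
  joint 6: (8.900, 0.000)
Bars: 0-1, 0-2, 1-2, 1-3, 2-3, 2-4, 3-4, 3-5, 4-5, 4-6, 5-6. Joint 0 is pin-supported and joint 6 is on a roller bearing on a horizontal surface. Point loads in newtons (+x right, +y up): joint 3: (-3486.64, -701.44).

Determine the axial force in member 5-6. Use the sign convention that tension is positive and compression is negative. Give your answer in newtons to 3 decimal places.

1412.657

N=7 nodes, M=11 members, R=3 reactions → 2N=14, M+R=14
member 0 (0-1): L=4.2336, (cx,cy)=(0.3269,0.9451)
member 1 (0-2): L=2.9440, (cx,cy)=(1.0000,0.0000)
member 2 (1-2): L=4.2944, (cx,cy)=(0.3633,-0.9317)
member 3 (1-3): L=2.8647, (cx,cy)=(0.9966,0.0824)
member 4 (2-3): L=4.4305, (cx,cy)=(0.2923,0.9563)
member 5 (2-4): L=2.7820, (cx,cy)=(1.0000,0.0000)
member 6 (3-4): L=4.4904, (cx,cy)=(0.3312,-0.9436)
member 7 (3-5): L=3.4140, (cx,cy)=(0.9807,-0.1957)
member 8 (4-5): L=4.0251, (cx,cy)=(0.4624,0.8867)
member 9 (4-6): L=3.1740, (cx,cy)=(1.0000,0.0000)
member 10 (5-6): L=3.8029, (cx,cy)=(0.3453,-0.9385)
solve A·x = −loads:
  F[0-1] = -2145.0843 N (compression)
  F[0-2] = -2785.3953 N (compression)
  F[1-2] = +2047.6564 N (tension)
  F[1-3] = -1450.0183 N (compression)
  F[2-3] = -1994.8906 N (compression)
  F[2-4] = -1458.4577 N (compression)
  F[3-4] = +1179.2430 N (tension)
  F[3-5] = +1088.9965 N (tension)
  F[4-5] = -1254.8910 N (compression)
  F[4-6] = -487.7434 N (compression)
  F[5-6] = +1412.6572 N (tension)
  Rx@0 = +3486.6400 N
  Ry@0 = +2027.2253 N
  Ry@6 = -1325.7853 N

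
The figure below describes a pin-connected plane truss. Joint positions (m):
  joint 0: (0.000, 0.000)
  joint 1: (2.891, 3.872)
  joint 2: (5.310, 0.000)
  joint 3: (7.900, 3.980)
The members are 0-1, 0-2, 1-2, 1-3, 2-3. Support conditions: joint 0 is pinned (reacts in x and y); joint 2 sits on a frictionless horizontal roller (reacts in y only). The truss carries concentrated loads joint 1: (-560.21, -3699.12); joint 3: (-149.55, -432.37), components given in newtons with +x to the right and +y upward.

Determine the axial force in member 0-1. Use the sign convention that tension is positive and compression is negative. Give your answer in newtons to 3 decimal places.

N=4 nodes, M=5 members, R=3 reactions → 2N=8, M+R=8
member 0 (0-1): L=4.8322, (cx,cy)=(0.5983,0.8013)
member 1 (0-2): L=5.3100, (cx,cy)=(1.0000,0.0000)
member 2 (1-2): L=4.5655, (cx,cy)=(0.5298,-0.8481)
member 3 (1-3): L=5.0102, (cx,cy)=(0.9998,0.0216)
member 4 (2-3): L=4.7485, (cx,cy)=(0.5454,0.8382)
solve A·x = −loads:
  F[0-1] = -2489.5548 N (compression)
  F[0-2] = +779.6830 N (tension)
  F[1-2] = -2006.1195 N (compression)
  F[1-3] = +133.7233 N (tension)
  F[2-3] = -519.2985 N (compression)
  Rx@0 = +709.7600 N
  Ry@0 = +1994.8541 N
  Ry@2 = +2136.6359 N

-2489.555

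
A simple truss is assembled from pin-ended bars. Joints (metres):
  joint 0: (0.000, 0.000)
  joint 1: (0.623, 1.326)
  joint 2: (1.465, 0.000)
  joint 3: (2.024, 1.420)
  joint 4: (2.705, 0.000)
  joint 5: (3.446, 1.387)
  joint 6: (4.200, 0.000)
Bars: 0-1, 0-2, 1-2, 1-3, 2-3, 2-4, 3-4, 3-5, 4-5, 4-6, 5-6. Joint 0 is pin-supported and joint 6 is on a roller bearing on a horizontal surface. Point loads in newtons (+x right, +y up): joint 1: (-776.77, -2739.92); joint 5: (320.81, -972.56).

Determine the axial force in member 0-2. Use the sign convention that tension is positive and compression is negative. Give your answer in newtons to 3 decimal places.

787.874

N=7 nodes, M=11 members, R=3 reactions → 2N=14, M+R=14
member 0 (0-1): L=1.4651, (cx,cy)=(0.4252,0.9051)
member 1 (0-2): L=1.4650, (cx,cy)=(1.0000,0.0000)
member 2 (1-2): L=1.5707, (cx,cy)=(0.5361,-0.8442)
member 3 (1-3): L=1.4041, (cx,cy)=(0.9978,0.0669)
member 4 (2-3): L=1.5261, (cx,cy)=(0.3663,0.9305)
member 5 (2-4): L=1.2400, (cx,cy)=(1.0000,0.0000)
member 6 (3-4): L=1.5749, (cx,cy)=(0.4324,-0.9017)
member 7 (3-5): L=1.4224, (cx,cy)=(0.9997,-0.0232)
member 8 (4-5): L=1.5725, (cx,cy)=(0.4712,0.8820)
member 9 (4-6): L=1.4950, (cx,cy)=(1.0000,0.0000)
member 10 (5-6): L=1.5787, (cx,cy)=(0.4776,-0.8786)
solve A·x = −loads:
  F[0-1] = -2925.0293 N (compression)
  F[0-2] = +787.8740 N (tension)
  F[1-2] = -140.7345 N (compression)
  F[1-3] = -392.5036 N (compression)
  F[2-3] = +127.6803 N (tension)
  F[2-4] = +665.6637 N (tension)
  F[3-4] = -94.8000 N (compression)
  F[3-5] = -303.9419 N (compression)
  F[4-5] = +96.9124 N (tension)
  F[4-6] = +579.0036 N (tension)
  F[5-6] = -1212.2962 N (compression)
  Rx@0 = +455.9600 N
  Ry@0 = +2647.3899 N
  Ry@6 = +1065.0901 N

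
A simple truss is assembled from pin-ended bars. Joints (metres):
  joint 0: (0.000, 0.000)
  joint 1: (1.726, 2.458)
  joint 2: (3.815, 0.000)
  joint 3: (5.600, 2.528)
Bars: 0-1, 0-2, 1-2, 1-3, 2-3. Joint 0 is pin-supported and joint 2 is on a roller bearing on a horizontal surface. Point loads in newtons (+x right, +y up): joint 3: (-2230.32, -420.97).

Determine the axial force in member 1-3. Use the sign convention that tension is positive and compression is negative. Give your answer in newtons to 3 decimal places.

N=4 nodes, M=5 members, R=3 reactions → 2N=8, M+R=8
member 0 (0-1): L=3.0035, (cx,cy)=(0.5747,0.8184)
member 1 (0-2): L=3.8150, (cx,cy)=(1.0000,0.0000)
member 2 (1-2): L=3.2258, (cx,cy)=(0.6476,-0.7620)
member 3 (1-3): L=3.8746, (cx,cy)=(0.9998,0.0181)
member 4 (2-3): L=3.0947, (cx,cy)=(0.5768,0.8169)
solve A·x = −loads:
  F[0-1] = -1565.2121 N (compression)
  F[0-2] = -1330.8421 N (compression)
  F[1-2] = +1634.6350 N (tension)
  F[1-3] = -1958.3781 N (compression)
  F[2-3] = -472.0229 N (compression)
  Rx@0 = +2230.3200 N
  Ry@0 = +1280.9482 N
  Ry@2 = -859.9782 N

-1958.378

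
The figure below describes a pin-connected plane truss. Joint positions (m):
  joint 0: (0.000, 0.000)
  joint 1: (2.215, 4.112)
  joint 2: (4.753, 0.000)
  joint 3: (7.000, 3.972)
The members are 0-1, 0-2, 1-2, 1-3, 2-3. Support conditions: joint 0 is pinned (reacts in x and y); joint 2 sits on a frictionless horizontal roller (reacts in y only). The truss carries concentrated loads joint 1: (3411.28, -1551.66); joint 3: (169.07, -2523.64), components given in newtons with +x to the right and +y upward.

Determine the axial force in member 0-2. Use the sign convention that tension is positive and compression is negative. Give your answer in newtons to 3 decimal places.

1718.164

N=4 nodes, M=5 members, R=3 reactions → 2N=8, M+R=8
member 0 (0-1): L=4.6706, (cx,cy)=(0.4742,0.8804)
member 1 (0-2): L=4.7530, (cx,cy)=(1.0000,0.0000)
member 2 (1-2): L=4.8322, (cx,cy)=(0.5252,-0.8510)
member 3 (1-3): L=4.7870, (cx,cy)=(0.9996,-0.0292)
member 4 (2-3): L=4.5635, (cx,cy)=(0.4924,0.8704)
solve A·x = −loads:
  F[0-1] = +3926.6718 N (tension)
  F[0-2] = +1718.1641 N (tension)
  F[1-2] = -5939.9185 N (compression)
  F[1-3] = +1571.3925 N (tension)
  F[2-3] = -2846.6718 N (compression)
  Rx@0 = -3580.3500 N
  Ry@0 = -3457.0241 N
  Ry@2 = +7532.3241 N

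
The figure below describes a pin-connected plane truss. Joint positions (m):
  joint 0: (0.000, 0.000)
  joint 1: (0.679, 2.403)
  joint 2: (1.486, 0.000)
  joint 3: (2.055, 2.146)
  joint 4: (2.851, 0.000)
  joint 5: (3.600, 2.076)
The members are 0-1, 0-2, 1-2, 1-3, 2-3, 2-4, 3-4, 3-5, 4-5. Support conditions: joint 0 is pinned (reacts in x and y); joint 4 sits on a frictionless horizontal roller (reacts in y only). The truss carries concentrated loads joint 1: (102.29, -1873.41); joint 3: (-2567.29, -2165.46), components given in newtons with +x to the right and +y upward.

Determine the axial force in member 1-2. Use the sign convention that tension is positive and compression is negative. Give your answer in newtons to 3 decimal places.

2508.044

N=6 nodes, M=9 members, R=3 reactions → 2N=12, M+R=12
member 0 (0-1): L=2.4971, (cx,cy)=(0.2719,0.9623)
member 1 (0-2): L=1.4860, (cx,cy)=(1.0000,0.0000)
member 2 (1-2): L=2.5349, (cx,cy)=(0.3184,-0.9480)
member 3 (1-3): L=1.3998, (cx,cy)=(0.9830,-0.1836)
member 4 (2-3): L=2.2202, (cx,cy)=(0.2563,0.9666)
member 5 (2-4): L=1.3650, (cx,cy)=(1.0000,0.0000)
member 6 (3-4): L=2.2889, (cx,cy)=(0.3478,-0.9376)
member 7 (3-5): L=1.5466, (cx,cy)=(0.9990,-0.0453)
member 8 (4-5): L=2.2070, (cx,cy)=(0.3394,0.9407)
solve A·x = −loads:
  F[0-1] = -4029.9054 N (compression)
  F[0-2] = -1369.2014 N (compression)
  F[1-2] = +2508.0440 N (tension)
  F[1-3] = -2031.0680 N (compression)
  F[2-3] = -2459.7060 N (compression)
  F[2-4] = +59.6474 N (tension)
  F[3-4] = -171.5141 N (compression)
  F[3-5] = -0.0000 N (tension)
  F[4-5] = +0.0000 N (tension)
  Rx@0 = +2465.0000 N
  Ry@0 = +3878.0618 N
  Ry@4 = +160.8082 N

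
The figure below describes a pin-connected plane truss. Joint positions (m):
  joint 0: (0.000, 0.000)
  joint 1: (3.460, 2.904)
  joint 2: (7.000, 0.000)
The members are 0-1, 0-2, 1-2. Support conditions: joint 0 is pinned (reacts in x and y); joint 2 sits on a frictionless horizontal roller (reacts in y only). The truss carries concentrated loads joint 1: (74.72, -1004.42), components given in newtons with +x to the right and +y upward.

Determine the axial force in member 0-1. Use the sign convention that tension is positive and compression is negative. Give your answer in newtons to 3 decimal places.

N=3 nodes, M=3 members, R=3 reactions → 2N=6, M+R=6
member 0 (0-1): L=4.5172, (cx,cy)=(0.7660,0.6429)
member 1 (0-2): L=7.0000, (cx,cy)=(1.0000,0.0000)
member 2 (1-2): L=4.5787, (cx,cy)=(0.7731,-0.6342)
solve A·x = −loads:
  F[0-1] = -741.8974 N (compression)
  F[0-2] = +642.9886 N (tension)
  F[1-2] = -831.6594 N (compression)
  Rx@0 = -74.7200 N
  Ry@0 = +476.9514 N
  Ry@2 = +527.4686 N

-741.897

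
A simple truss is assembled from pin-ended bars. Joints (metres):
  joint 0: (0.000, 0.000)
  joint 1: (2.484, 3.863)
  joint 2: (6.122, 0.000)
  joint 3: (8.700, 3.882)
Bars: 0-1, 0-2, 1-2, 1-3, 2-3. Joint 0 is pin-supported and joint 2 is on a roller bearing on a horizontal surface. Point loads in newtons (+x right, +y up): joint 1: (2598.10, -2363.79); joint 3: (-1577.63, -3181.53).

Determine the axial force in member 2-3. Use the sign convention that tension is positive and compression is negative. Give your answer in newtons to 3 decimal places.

N=4 nodes, M=5 members, R=3 reactions → 2N=8, M+R=8
member 0 (0-1): L=4.5927, (cx,cy)=(0.5409,0.8411)
member 1 (0-2): L=6.1220, (cx,cy)=(1.0000,0.0000)
member 2 (1-2): L=5.3064, (cx,cy)=(0.6856,-0.7280)
member 3 (1-3): L=6.2160, (cx,cy)=(1.0000,0.0031)
member 4 (2-3): L=4.6600, (cx,cy)=(0.5532,0.8330)
solve A·x = −loads:
  F[0-1] = +682.5420 N (tension)
  F[0-2] = +651.3126 N (tension)
  F[1-2] = -4033.3632 N (compression)
  F[1-3] = +536.2855 N (tension)
  F[2-3] = -3821.1509 N (compression)
  Rx@0 = -1020.4700 N
  Ry@0 = -574.0962 N
  Ry@2 = +6119.4162 N

-3821.151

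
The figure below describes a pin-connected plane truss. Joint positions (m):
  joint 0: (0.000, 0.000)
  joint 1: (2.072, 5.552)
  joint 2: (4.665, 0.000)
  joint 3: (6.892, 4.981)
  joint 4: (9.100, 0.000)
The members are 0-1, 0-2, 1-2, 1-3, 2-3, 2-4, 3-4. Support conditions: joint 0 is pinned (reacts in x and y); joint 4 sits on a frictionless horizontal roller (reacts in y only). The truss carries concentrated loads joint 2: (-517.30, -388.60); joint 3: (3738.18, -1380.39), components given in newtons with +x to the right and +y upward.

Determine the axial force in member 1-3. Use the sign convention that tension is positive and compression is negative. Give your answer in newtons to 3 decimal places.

1363.043

N=5 nodes, M=7 members, R=3 reactions → 2N=10, M+R=10
member 0 (0-1): L=5.9260, (cx,cy)=(0.3496,0.9369)
member 1 (0-2): L=4.6650, (cx,cy)=(1.0000,0.0000)
member 2 (1-2): L=6.1277, (cx,cy)=(0.4232,-0.9061)
member 3 (1-3): L=4.8537, (cx,cy)=(0.9931,-0.1176)
member 4 (2-3): L=5.4562, (cx,cy)=(0.4082,0.9129)
member 5 (2-4): L=4.4350, (cx,cy)=(1.0000,0.0000)
member 6 (3-4): L=5.4485, (cx,cy)=(0.4053,-0.9142)
solve A·x = −loads:
  F[0-1] = +1624.3406 N (tension)
  F[0-2] = +2652.9397 N (tension)
  F[1-2] = -1856.5872 N (compression)
  F[1-3] = +1363.0431 N (tension)
  F[2-3] = +2268.3158 N (tension)
  F[2-4] = +1458.7636 N (tension)
  F[3-4] = -3599.6389 N (compression)
  Rx@0 = -3220.8800 N
  Ry@0 = -1521.8168 N
  Ry@4 = +3290.8068 N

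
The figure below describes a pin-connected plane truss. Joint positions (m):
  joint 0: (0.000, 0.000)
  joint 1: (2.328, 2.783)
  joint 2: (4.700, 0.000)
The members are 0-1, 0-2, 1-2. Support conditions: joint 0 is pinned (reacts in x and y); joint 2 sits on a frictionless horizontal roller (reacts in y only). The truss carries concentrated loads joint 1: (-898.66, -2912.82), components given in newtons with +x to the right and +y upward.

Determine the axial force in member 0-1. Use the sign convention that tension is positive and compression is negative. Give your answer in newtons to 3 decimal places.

N=3 nodes, M=3 members, R=3 reactions → 2N=6, M+R=6
member 0 (0-1): L=3.6283, (cx,cy)=(0.6416,0.7670)
member 1 (0-2): L=4.7000, (cx,cy)=(1.0000,0.0000)
member 2 (1-2): L=3.6567, (cx,cy)=(0.6487,-0.7611)
solve A·x = −loads:
  F[0-1] = -2610.3089 N (compression)
  F[0-2] = +776.1665 N (tension)
  F[1-2] = -1196.5473 N (compression)
  Rx@0 = +898.6600 N
  Ry@0 = +2002.1659 N
  Ry@2 = +910.6541 N

-2610.309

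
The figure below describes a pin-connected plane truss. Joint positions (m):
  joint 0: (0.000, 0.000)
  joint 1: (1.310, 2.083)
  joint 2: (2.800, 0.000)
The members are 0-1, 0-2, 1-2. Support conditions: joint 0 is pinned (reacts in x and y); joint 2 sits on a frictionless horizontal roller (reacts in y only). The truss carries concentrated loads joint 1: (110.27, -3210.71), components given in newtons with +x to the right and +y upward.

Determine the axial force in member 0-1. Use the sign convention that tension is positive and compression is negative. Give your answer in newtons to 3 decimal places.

N=3 nodes, M=3 members, R=3 reactions → 2N=6, M+R=6
member 0 (0-1): L=2.4607, (cx,cy)=(0.5324,0.8465)
member 1 (0-2): L=2.8000, (cx,cy)=(1.0000,0.0000)
member 2 (1-2): L=2.5611, (cx,cy)=(0.5818,-0.8133)
solve A·x = −loads:
  F[0-1] = -1921.4440 N (compression)
  F[0-2] = +1133.1916 N (tension)
  F[1-2] = -1947.7603 N (compression)
  Rx@0 = -110.2700 N
  Ry@0 = +1626.5234 N
  Ry@2 = +1584.1866 N

-1921.444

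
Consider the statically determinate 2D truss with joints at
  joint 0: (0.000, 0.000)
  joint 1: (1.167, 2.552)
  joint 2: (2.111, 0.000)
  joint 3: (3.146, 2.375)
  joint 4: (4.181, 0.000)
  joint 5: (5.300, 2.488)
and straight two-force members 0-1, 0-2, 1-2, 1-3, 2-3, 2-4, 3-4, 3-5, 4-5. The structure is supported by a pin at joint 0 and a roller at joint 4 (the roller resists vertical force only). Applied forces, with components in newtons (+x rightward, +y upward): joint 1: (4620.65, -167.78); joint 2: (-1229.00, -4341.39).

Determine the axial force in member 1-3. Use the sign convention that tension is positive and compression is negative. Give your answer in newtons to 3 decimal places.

-4260.985

N=6 nodes, M=9 members, R=3 reactions → 2N=12, M+R=12
member 0 (0-1): L=2.8062, (cx,cy)=(0.4159,0.9094)
member 1 (0-2): L=2.1110, (cx,cy)=(1.0000,0.0000)
member 2 (1-2): L=2.7210, (cx,cy)=(0.3469,-0.9379)
member 3 (1-3): L=1.9869, (cx,cy)=(0.9960,-0.0891)
member 4 (2-3): L=2.5907, (cx,cy)=(0.3995,0.9167)
member 5 (2-4): L=2.0700, (cx,cy)=(1.0000,0.0000)
member 6 (3-4): L=2.5907, (cx,cy)=(0.3995,-0.9167)
member 7 (3-5): L=2.1570, (cx,cy)=(0.9986,0.0524)
member 8 (4-5): L=2.7281, (cx,cy)=(0.4102,0.9120)
solve A·x = −loads:
  F[0-1] = +604.7735 N (tension)
  F[0-2] = +3140.1433 N (tension)
  F[1-2] = -360.5883 N (compression)
  F[1-3] = -4260.9849 N (compression)
  F[2-3] = +5104.6339 N (tension)
  F[2-4] = +2204.7312 N (tension)
  F[3-4] = -5518.6954 N (compression)
  F[3-5] = -0.0000 N (compression)
  F[4-5] = +0.0000 N (tension)
  Rx@0 = -3391.6500 N
  Ry@0 = -549.9958 N
  Ry@4 = +5059.1658 N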